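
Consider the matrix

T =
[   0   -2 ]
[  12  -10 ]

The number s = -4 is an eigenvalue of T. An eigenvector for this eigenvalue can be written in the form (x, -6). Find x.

-3

We need (T + 4I)v = 0.
T + 4I = [[4, -2], [12, -6]].
Row 1: (4)·x + (-2)·-6 = 0
Row 2: (12)·x + (-6)·-6 = 0
Solving gives x = -3.
Check: T·(-3, -6) = (12, 24) = -4·(-3, -6).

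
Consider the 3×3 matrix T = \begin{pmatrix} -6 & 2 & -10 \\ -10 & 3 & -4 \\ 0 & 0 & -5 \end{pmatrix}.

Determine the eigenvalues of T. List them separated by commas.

-5, -2, -1

Compute the characteristic polynomial p(t) = det(tI - T).
Expanding the 3×3 determinant: p(t) = t^3 + 8t^2 + 17t + 10.
Try t = -2: p(-2) = 0, so -2 is a root.
Dividing by (t + 2) leaves t^2 + 6t + 5.
The quadratic factors as (t + 5)·(t + 1).
Eigenvalues: -5, -2, -1.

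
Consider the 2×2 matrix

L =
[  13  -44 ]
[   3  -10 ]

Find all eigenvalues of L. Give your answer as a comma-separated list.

det(L - μI) = (13 - μ)(-10 - μ) - (-44)·(3) = μ^2 - 3μ + 2.
This factors as (μ - 1)·(μ - 2) = 0.
Eigenvalues: 1, 2.

1, 2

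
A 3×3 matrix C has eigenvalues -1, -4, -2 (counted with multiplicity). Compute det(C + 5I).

If C has eigenvalues -1, -4, -2, then C + 5I has eigenvalues 4, 1, 3.
det(C + 5I) = (4) · (1) · (3) = 12.

12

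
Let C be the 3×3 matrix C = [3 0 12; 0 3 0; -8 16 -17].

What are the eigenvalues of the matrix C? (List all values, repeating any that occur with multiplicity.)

-9, -5, 3

The characteristic polynomial is p(lambda) = det(lambda·I - C).
Cofactor expansion gives p(lambda) = lambda^3 + 11·lambda^2 + 3·lambda - 135.
Since p(3) = 0, lambda = 3 is a root.
Factor out (lambda - 3): p(lambda) = (lambda - 3)·(lambda^2 + 14·lambda + 45).
The quadratic factors as (lambda + 9)·(lambda + 5).
Eigenvalues: -9, -5, 3.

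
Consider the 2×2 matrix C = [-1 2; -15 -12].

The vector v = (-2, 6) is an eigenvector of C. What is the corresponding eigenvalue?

Compute Cv: C·(-2, 6) = (14, -42).
Since Cv = λv, compare component 1: 14 = λ·-2, so λ = -7.

-7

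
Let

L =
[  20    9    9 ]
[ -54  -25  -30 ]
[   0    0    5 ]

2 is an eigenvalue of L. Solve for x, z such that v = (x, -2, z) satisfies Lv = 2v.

We need (L - 2I)v = 0.
L - 2I = [[18, 9, 9], [-54, -27, -30], [0, 0, 3]].
Row 1: (18)·x + (9)·-2 + (9)·z = 0
Row 2: (-54)·x + (-27)·-2 + (-30)·z = 0
Row 3: (0)·x + (0)·-2 + (3)·z = 0
Solving gives x = 1, z = 0.
Check: L·(1, -2, 0) = (2, -4, 0) = 2·(1, -2, 0).

1, 0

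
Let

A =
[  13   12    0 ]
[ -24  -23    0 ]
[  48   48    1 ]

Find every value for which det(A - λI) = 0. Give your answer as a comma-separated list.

Compute the characteristic polynomial p(λ) = det(λI - A).
Cofactor expansion gives p(λ) = λ^3 + 9λ^2 - 21λ + 11.
Try λ = 1: p(1) = 0, so 1 is a root.
Factor out (λ - 1): p(λ) = (λ - 1)·(λ^2 + 10λ - 11).
The quadratic factors as (λ + 11)·(λ - 1).
Eigenvalues: -11, 1, 1.

-11, 1, 1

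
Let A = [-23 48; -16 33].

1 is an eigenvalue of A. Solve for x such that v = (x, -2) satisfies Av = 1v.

We need (A - 1I)v = 0.
A - 1I = [[-24, 48], [-16, 32]].
Row 1: (-24)·x + (48)·-2 = 0
Row 2: (-16)·x + (32)·-2 = 0
Solving gives x = -4.
Check: A·(-4, -2) = (-4, -2) = 1·(-4, -2).

-4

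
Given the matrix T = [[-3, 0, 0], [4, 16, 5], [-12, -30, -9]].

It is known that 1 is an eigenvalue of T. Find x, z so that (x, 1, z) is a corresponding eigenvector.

0, -3

We need (T - 1I)v = 0.
T - 1I = [[-4, 0, 0], [4, 15, 5], [-12, -30, -10]].
Row 1: (-4)·x + (0)·1 + (0)·z = 0
Row 2: (4)·x + (15)·1 + (5)·z = 0
Row 3: (-12)·x + (-30)·1 + (-10)·z = 0
Solving gives x = 0, z = -3.
Check: T·(0, 1, -3) = (0, 1, -3) = 1·(0, 1, -3).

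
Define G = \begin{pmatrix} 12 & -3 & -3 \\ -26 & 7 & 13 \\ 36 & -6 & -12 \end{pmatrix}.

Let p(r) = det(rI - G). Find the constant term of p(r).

252

p(r) = r^3 - 7r^2 - 36r + 252.
The constant term is 252.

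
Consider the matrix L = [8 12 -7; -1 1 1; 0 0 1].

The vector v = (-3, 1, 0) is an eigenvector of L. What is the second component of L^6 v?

4096

First find the eigenvalue: Lv = (-12, 4, 0) = 4·(-3, 1, 0), so λ = 4.
Then L^6 v = λ^6·v = 4^6·(-3, 1, 0) = 4096·(-3, 1, 0) = (-12288, 4096, 0).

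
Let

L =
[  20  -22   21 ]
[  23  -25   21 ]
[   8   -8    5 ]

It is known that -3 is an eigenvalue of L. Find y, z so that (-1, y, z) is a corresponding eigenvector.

We need (L + 3I)v = 0.
L + 3I = [[23, -22, 21], [23, -22, 21], [8, -8, 8]].
Row 1: (23)·-1 + (-22)·y + (21)·z = 0
Row 2: (23)·-1 + (-22)·y + (21)·z = 0
Row 3: (8)·-1 + (-8)·y + (8)·z = 0
Solving gives y = -2, z = -1.
Check: L·(-1, -2, -1) = (3, 6, 3) = -3·(-1, -2, -1).

-2, -1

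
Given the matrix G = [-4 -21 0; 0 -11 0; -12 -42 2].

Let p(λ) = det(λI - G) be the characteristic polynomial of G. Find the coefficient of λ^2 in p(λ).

The coefficient of λ^2 of det(λI - G) is −trace(G).
trace(G) = (-4) + (-11) + (2) = -13, so the coefficient is 13.

13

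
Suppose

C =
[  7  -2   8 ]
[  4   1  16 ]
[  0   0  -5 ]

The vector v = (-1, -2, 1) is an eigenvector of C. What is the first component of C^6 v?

First find the eigenvalue: Cv = (5, 10, -5) = -5·(-1, -2, 1), so λ = -5.
Then C^6 v = λ^6·v = (-5)^6·(-1, -2, 1) = 15625·(-1, -2, 1) = (-15625, -31250, 15625).

-15625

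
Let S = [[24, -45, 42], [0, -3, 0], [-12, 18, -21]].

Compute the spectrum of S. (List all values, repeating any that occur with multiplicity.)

Compute the characteristic polynomial p(lambda) = det(lambda·I - S).
Expanding along the first row, p(lambda) = lambda^3 - 9·lambda.
Try lambda = 0: p(0) = 0, so 0 is a root.
Factor out lambda: p(lambda) = lambda·(lambda^2 - 9).
The quadratic factors as (lambda + 3)·(lambda - 3).
Eigenvalues: -3, 0, 3.

-3, 0, 3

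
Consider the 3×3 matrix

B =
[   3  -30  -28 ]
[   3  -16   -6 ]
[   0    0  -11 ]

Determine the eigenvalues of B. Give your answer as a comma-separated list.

-11, -7, -6

Set up det(tI - B) = 0.
Cofactor expansion gives p(t) = t^3 + 24t^2 + 185t + 462.
Since p(-6) = 0, t = -6 is a root.
Factor out (t + 6): p(t) = (t + 6)·(t^2 + 18t + 77).
The quadratic factors as (t + 11)·(t + 7).
Eigenvalues: -11, -7, -6.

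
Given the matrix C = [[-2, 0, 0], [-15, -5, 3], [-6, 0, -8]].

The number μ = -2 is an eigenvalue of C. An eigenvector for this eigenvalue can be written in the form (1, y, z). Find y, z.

We need (C + 2I)v = 0.
C + 2I = [[0, 0, 0], [-15, -3, 3], [-6, 0, -6]].
Row 1: (0)·1 + (0)·y + (0)·z = 0
Row 2: (-15)·1 + (-3)·y + (3)·z = 0
Row 3: (-6)·1 + (0)·y + (-6)·z = 0
Solving gives y = -6, z = -1.
Check: C·(1, -6, -1) = (-2, 12, 2) = -2·(1, -6, -1).

-6, -1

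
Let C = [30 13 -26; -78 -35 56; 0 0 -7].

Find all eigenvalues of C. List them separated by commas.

The characteristic polynomial is p(lambda) = det(lambda·I - C).
Cofactor expansion gives p(lambda) = lambda^3 + 12·lambda^2 - lambda - 252.
Try lambda = 4: p(4) = 0, so 4 is a root.
Factor out (lambda - 4): p(lambda) = (lambda - 4)·(lambda^2 + 16·lambda + 63).
The quadratic factors as (lambda + 9)·(lambda + 7).
Eigenvalues: -9, -7, 4.

-9, -7, 4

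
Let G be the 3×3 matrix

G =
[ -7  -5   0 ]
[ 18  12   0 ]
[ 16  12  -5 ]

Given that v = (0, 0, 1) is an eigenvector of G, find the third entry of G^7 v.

-78125

First find the eigenvalue: Gv = (0, 0, -5) = -5·(0, 0, 1), so λ = -5.
Then G^7 v = λ^7·v = (-5)^7·(0, 0, 1) = -78125·(0, 0, 1) = (0, 0, -78125).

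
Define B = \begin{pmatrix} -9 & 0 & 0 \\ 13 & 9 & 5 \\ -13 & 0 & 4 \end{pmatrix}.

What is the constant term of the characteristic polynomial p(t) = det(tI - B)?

324

p(0) = det(0·I − B) = det(−B) = (−1)^3·det(B).
det(B) = -324, so p(0) = 324.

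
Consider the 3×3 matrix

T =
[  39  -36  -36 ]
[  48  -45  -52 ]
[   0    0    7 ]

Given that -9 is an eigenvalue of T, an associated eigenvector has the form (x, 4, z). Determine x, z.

We need (T + 9I)v = 0.
T + 9I = [[48, -36, -36], [48, -36, -52], [0, 0, 16]].
Row 1: (48)·x + (-36)·4 + (-36)·z = 0
Row 2: (48)·x + (-36)·4 + (-52)·z = 0
Row 3: (0)·x + (0)·4 + (16)·z = 0
Solving gives x = 3, z = 0.
Check: T·(3, 4, 0) = (-27, -36, 0) = -9·(3, 4, 0).

3, 0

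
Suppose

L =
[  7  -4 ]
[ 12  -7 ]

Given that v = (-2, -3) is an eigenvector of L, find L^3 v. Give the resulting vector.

(-2, -3)

First find the eigenvalue: Lv = (-2, -3) = 1·(-2, -3), so λ = 1.
Then L^3 v = λ^3·v = 1^3·(-2, -3) = 1·(-2, -3) = (-2, -3).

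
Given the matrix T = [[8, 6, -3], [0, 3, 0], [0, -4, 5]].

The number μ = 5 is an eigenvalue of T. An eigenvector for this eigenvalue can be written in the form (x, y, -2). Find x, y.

-2, 0

We need (T - 5I)v = 0.
T - 5I = [[3, 6, -3], [0, -2, 0], [0, -4, 0]].
Row 1: (3)·x + (6)·y + (-3)·-2 = 0
Row 2: (0)·x + (-2)·y + (0)·-2 = 0
Row 3: (0)·x + (-4)·y + (0)·-2 = 0
Solving gives x = -2, y = 0.
Check: T·(-2, 0, -2) = (-10, 0, -10) = 5·(-2, 0, -2).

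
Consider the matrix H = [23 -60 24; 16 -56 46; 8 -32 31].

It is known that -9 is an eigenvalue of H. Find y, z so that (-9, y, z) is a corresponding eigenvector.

We need (H + 9I)v = 0.
H + 9I = [[32, -60, 24], [16, -47, 46], [8, -32, 40]].
Row 1: (32)·-9 + (-60)·y + (24)·z = 0
Row 2: (16)·-9 + (-47)·y + (46)·z = 0
Row 3: (8)·-9 + (-32)·y + (40)·z = 0
Solving gives y = -6, z = -3.
Check: H·(-9, -6, -3) = (81, 54, 27) = -9·(-9, -6, -3).

-6, -3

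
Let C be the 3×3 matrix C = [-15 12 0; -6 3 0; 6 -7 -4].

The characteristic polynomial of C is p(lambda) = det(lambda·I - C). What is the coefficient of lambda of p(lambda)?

75

p(lambda) = lambda^3 + 16·lambda^2 + 75·lambda + 108.
The coefficient of lambda is 75.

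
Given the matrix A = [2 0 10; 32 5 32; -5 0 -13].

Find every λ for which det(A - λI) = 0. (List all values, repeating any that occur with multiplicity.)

-8, -3, 5

Compute the characteristic polynomial p(lambda) = det(lambda·I - A).
Expanding the 3×3 determinant: p(lambda) = lambda^3 + 6·lambda^2 - 31·lambda - 120.
Rational-root test: lambda = -3 gives p(-3) = 0.
Dividing by (lambda + 3) leaves lambda^2 + 3·lambda - 40.
The quadratic factors as (lambda + 8)·(lambda - 5).
Eigenvalues: -8, -3, 5.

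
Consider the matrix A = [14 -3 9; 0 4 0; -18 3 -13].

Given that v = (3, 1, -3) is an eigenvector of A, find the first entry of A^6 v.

First find the eigenvalue: Av = (12, 4, -12) = 4·(3, 1, -3), so λ = 4.
Then A^6 v = λ^6·v = 4^6·(3, 1, -3) = 4096·(3, 1, -3) = (12288, 4096, -12288).

12288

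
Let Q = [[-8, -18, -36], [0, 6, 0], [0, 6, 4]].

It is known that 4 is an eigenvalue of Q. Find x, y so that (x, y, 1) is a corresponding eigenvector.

We need (Q - 4I)v = 0.
Q - 4I = [[-12, -18, -36], [0, 2, 0], [0, 6, 0]].
Row 1: (-12)·x + (-18)·y + (-36)·1 = 0
Row 2: (0)·x + (2)·y + (0)·1 = 0
Row 3: (0)·x + (6)·y + (0)·1 = 0
Solving gives x = -3, y = 0.
Check: Q·(-3, 0, 1) = (-12, 0, 4) = 4·(-3, 0, 1).

-3, 0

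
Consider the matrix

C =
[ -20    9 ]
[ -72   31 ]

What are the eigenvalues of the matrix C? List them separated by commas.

4, 7

det(C - λI) = (-20 - λ)(31 - λ) - (9)·(-72) = λ^2 - 11λ + 28.
This factors as (λ - 4)·(λ - 7) = 0.
Eigenvalues: 4, 7.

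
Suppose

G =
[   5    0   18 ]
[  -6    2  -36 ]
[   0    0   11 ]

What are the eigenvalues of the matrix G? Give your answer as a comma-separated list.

Set up det(sI - G) = 0.
Expanding the 3×3 determinant: p(s) = s^3 - 18s^2 + 87s - 110.
Since p(2) = 0, s = 2 is a root.
Dividing by (s - 2) leaves s^2 - 16s + 55.
The quadratic factors as (s - 5)·(s - 11).
Eigenvalues: 2, 5, 11.

2, 5, 11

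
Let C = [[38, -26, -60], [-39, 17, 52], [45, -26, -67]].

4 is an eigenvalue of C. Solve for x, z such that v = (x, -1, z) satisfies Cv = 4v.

We need (C - 4I)v = 0.
C - 4I = [[34, -26, -60], [-39, 13, 52], [45, -26, -71]].
Row 1: (34)·x + (-26)·-1 + (-60)·z = 0
Row 2: (-39)·x + (13)·-1 + (52)·z = 0
Row 3: (45)·x + (-26)·-1 + (-71)·z = 0
Solving gives x = 1, z = 1.
Check: C·(1, -1, 1) = (4, -4, 4) = 4·(1, -1, 1).

1, 1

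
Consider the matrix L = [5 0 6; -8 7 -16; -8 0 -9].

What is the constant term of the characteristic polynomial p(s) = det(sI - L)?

-21

p(0) = det(0·I − L) = det(−L) = (−1)^3·det(L).
det(L) = 21, so p(0) = -21.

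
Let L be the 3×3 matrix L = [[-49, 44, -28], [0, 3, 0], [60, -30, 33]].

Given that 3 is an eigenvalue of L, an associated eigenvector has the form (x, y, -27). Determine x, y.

We need (L - 3I)v = 0.
L - 3I = [[-52, 44, -28], [0, 0, 0], [60, -30, 30]].
Row 1: (-52)·x + (44)·y + (-28)·-27 = 0
Row 2: (0)·x + (0)·y + (0)·-27 = 0
Row 3: (60)·x + (-30)·y + (30)·-27 = 0
Solving gives x = 12, y = -3.
Check: L·(12, -3, -27) = (36, -9, -81) = 3·(12, -3, -27).

12, -3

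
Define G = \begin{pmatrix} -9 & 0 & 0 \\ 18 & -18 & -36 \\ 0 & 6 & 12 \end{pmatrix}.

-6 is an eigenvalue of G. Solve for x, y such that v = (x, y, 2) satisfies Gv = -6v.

We need (G + 6I)v = 0.
G + 6I = [[-3, 0, 0], [18, -12, -36], [0, 6, 18]].
Row 1: (-3)·x + (0)·y + (0)·2 = 0
Row 2: (18)·x + (-12)·y + (-36)·2 = 0
Row 3: (0)·x + (6)·y + (18)·2 = 0
Solving gives x = 0, y = -6.
Check: G·(0, -6, 2) = (0, 36, -12) = -6·(0, -6, 2).

0, -6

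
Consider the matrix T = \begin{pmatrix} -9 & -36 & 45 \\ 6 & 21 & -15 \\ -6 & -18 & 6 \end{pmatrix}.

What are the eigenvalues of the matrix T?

Compute the characteristic polynomial p(λ) = det(λI - T).
Expanding the 3×3 determinant: p(λ) = λ^3 - 18λ^2 + 99λ - 162.
Try λ = 6: p(6) = 0, so 6 is a root.
Dividing by (λ - 6) leaves λ^2 - 12λ + 27.
The quadratic factors as (λ - 3)·(λ - 9).
Eigenvalues: 3, 6, 9.

3, 6, 9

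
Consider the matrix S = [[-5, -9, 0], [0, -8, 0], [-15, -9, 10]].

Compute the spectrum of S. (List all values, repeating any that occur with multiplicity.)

Set up det(λI - S) = 0.
Expanding the 3×3 determinant: p(λ) = λ^3 + 3λ^2 - 90λ - 400.
Try λ = 10: p(10) = 0, so 10 is a root.
Factor out (λ - 10): p(λ) = (λ - 10)·(λ^2 + 13λ + 40).
The quadratic factors as (λ + 8)·(λ + 5).
Eigenvalues: -8, -5, 10.

-8, -5, 10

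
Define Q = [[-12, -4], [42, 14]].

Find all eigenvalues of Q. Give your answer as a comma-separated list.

0, 2

det(Q - tI) = (-12 - t)(14 - t) - (-4)·(42) = t^2 - 2t.
This factors as t·(t - 2) = 0.
Eigenvalues: 0, 2.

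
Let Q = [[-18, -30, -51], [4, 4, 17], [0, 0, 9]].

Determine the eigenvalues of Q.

-8, -6, 9

Set up det(λI - Q) = 0.
Cofactor expansion gives p(λ) = λ^3 + 5λ^2 - 78λ - 432.
Since p(-6) = 0, λ = -6 is a root.
Dividing by (λ + 6) leaves λ^2 - λ - 72.
The quadratic factors as (λ + 8)·(λ - 9).
Eigenvalues: -8, -6, 9.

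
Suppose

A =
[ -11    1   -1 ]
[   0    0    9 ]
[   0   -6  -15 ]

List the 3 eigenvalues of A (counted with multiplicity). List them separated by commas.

Compute the characteristic polynomial p(μ) = det(μI - A).
Expanding the 3×3 determinant: p(μ) = μ^3 + 26μ^2 + 219μ + 594.
Rational-root test: μ = -11 gives p(-11) = 0.
Factor out (μ + 11): p(μ) = (μ + 11)·(μ^2 + 15μ + 54).
The quadratic factors as (μ + 9)·(μ + 6).
Eigenvalues: -11, -9, -6.

-11, -9, -6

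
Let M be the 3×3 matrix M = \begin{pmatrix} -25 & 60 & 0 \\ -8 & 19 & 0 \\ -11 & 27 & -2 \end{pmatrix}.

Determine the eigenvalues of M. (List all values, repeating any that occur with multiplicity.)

-5, -2, -1

The characteristic polynomial is p(lambda) = det(lambda·I - M).
Expanding along the first row, p(lambda) = lambda^3 + 8·lambda^2 + 17·lambda + 10.
Rational-root test: lambda = -1 gives p(-1) = 0.
Factor out (lambda + 1): p(lambda) = (lambda + 1)·(lambda^2 + 7·lambda + 10).
The quadratic factors as (lambda + 5)·(lambda + 2).
Eigenvalues: -5, -2, -1.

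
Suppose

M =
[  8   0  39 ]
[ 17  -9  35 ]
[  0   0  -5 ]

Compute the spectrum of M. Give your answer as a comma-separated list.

Set up det(rI - M) = 0.
Expanding along the first row, p(r) = r^3 + 6r^2 - 67r - 360.
Try r = -5: p(-5) = 0, so -5 is a root.
Factor out (r + 5): p(r) = (r + 5)·(r^2 + r - 72).
The quadratic factors as (r + 9)·(r - 8).
Eigenvalues: -9, -5, 8.

-9, -5, 8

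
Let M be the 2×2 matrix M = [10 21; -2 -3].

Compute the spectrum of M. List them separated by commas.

3, 4

det(M - lambda·I) = (10 - lambda)(-3 - lambda) - (21)·(-2) = lambda^2 - 7·lambda + 12.
This factors as (lambda - 3)·(lambda - 4) = 0.
Eigenvalues: 3, 4.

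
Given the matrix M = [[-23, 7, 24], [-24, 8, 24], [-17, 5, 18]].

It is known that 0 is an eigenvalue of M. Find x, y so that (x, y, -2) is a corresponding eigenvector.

We need (M)v = 0.
M = [[-23, 7, 24], [-24, 8, 24], [-17, 5, 18]].
Row 1: (-23)·x + (7)·y + (24)·-2 = 0
Row 2: (-24)·x + (8)·y + (24)·-2 = 0
Row 3: (-17)·x + (5)·y + (18)·-2 = 0
Solving gives x = -3, y = -3.
Check: M·(-3, -3, -2) = (0, 0, 0) = 0·(-3, -3, -2).

-3, -3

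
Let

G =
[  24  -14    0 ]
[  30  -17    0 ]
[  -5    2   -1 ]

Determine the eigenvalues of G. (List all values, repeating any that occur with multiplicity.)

The characteristic polynomial is p(λ) = det(λI - G).
Cofactor expansion gives p(λ) = λ^3 - 6λ^2 + 5λ + 12.
Rational-root test: λ = 3 gives p(3) = 0.
Factor out (λ - 3): p(λ) = (λ - 3)·(λ^2 - 3λ - 4).
The quadratic factors as (λ + 1)·(λ - 4).
Eigenvalues: -1, 3, 4.

-1, 3, 4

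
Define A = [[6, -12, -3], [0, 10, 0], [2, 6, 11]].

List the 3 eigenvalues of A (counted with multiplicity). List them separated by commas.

Compute the characteristic polynomial p(μ) = det(μI - A).
Cofactor expansion gives p(μ) = μ^3 - 27μ^2 + 242μ - 720.
Since p(8) = 0, μ = 8 is a root.
Dividing by (μ - 8) leaves μ^2 - 19μ + 90.
The quadratic factors as (μ - 9)·(μ - 10).
Eigenvalues: 8, 9, 10.

8, 9, 10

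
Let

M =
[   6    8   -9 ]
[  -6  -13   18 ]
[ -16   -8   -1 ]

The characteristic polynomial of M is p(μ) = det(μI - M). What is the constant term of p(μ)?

p(μ) = μ^3 + 8μ^2 - 23μ - 30.
The constant term is -30.

-30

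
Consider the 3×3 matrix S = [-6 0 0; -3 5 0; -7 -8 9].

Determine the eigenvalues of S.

-6, 5, 9

S is lower triangular, so its eigenvalues are the diagonal entries.
Diagonal: -6, 5, 9.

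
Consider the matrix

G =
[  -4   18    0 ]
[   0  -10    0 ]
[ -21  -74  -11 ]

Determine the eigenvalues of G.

Set up det(μI - G) = 0.
Cofactor expansion gives p(μ) = μ^3 + 25μ^2 + 194μ + 440.
Try μ = -10: p(-10) = 0, so -10 is a root.
Dividing by (μ + 10) leaves μ^2 + 15μ + 44.
The quadratic factors as (μ + 11)·(μ + 4).
Eigenvalues: -11, -10, -4.

-11, -10, -4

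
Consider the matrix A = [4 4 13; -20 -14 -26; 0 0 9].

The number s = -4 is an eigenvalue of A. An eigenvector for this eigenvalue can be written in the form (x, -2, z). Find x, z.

1, 0

We need (A + 4I)v = 0.
A + 4I = [[8, 4, 13], [-20, -10, -26], [0, 0, 13]].
Row 1: (8)·x + (4)·-2 + (13)·z = 0
Row 2: (-20)·x + (-10)·-2 + (-26)·z = 0
Row 3: (0)·x + (0)·-2 + (13)·z = 0
Solving gives x = 1, z = 0.
Check: A·(1, -2, 0) = (-4, 8, 0) = -4·(1, -2, 0).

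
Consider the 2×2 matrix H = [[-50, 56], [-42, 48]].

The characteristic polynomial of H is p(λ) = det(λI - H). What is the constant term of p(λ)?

-48

p(λ) = λ^2 + 2λ - 48.
The constant term is -48.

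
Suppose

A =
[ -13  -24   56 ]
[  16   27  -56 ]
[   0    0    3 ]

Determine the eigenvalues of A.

The characteristic polynomial is p(s) = det(sI - A).
Expanding the 3×3 determinant: p(s) = s^3 - 17s^2 + 75s - 99.
Rational-root test: s = 3 gives p(3) = 0.
Factor out (s - 3): p(s) = (s - 3)·(s^2 - 14s + 33).
The quadratic factors as (s - 3)·(s - 11).
Eigenvalues: 3, 3, 11.

3, 3, 11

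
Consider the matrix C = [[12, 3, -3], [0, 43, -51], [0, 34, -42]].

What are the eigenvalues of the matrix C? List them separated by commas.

Compute the characteristic polynomial p(λ) = det(λI - C).
Expanding along the first row, p(λ) = λ^3 - 13λ^2 - 60λ + 864.
Rational-root test: λ = -8 gives p(-8) = 0.
Factor out (λ + 8): p(λ) = (λ + 8)·(λ^2 - 21λ + 108).
The quadratic factors as (λ - 9)·(λ - 12).
Eigenvalues: -8, 9, 12.

-8, 9, 12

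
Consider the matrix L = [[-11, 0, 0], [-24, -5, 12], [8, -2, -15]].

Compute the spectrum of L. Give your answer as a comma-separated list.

-11, -11, -9

Set up det(λI - L) = 0.
Expanding along the first row, p(λ) = λ^3 + 31λ^2 + 319λ + 1089.
Since p(-9) = 0, λ = -9 is a root.
Dividing by (λ + 9) leaves λ^2 + 22λ + 121.
The quadratic factor is (λ + 11)^2.
Eigenvalues: -11, -11, -9.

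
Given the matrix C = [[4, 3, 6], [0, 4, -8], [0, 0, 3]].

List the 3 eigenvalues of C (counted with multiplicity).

C is upper triangular, so its eigenvalues are the diagonal entries.
Diagonal: 4, 4, 3.

3, 4, 4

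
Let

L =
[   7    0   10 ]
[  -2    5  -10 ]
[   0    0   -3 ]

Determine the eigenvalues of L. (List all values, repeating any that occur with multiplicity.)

-3, 5, 7

Set up det(lambda·I - L) = 0.
Expanding the 3×3 determinant: p(lambda) = lambda^3 - 9·lambda^2 - lambda + 105.
Try lambda = -3: p(-3) = 0, so -3 is a root.
Factor out (lambda + 3): p(lambda) = (lambda + 3)·(lambda^2 - 12·lambda + 35).
The quadratic factors as (lambda - 5)·(lambda - 7).
Eigenvalues: -3, 5, 7.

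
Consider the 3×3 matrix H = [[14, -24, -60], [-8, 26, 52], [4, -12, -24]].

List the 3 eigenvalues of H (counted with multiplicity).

Set up det(μI - H) = 0.
Expanding the 3×3 determinant: p(μ) = μ^3 - 16μ^2 + 76μ - 96.
Try μ = 2: p(2) = 0, so 2 is a root.
Dividing by (μ - 2) leaves μ^2 - 14μ + 48.
The quadratic factors as (μ - 6)·(μ - 8).
Eigenvalues: 2, 6, 8.

2, 6, 8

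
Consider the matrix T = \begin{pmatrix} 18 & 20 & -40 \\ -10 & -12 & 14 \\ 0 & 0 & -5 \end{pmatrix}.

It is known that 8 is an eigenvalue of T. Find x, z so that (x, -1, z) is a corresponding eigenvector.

We need (T - 8I)v = 0.
T - 8I = [[10, 20, -40], [-10, -20, 14], [0, 0, -13]].
Row 1: (10)·x + (20)·-1 + (-40)·z = 0
Row 2: (-10)·x + (-20)·-1 + (14)·z = 0
Row 3: (0)·x + (0)·-1 + (-13)·z = 0
Solving gives x = 2, z = 0.
Check: T·(2, -1, 0) = (16, -8, 0) = 8·(2, -1, 0).

2, 0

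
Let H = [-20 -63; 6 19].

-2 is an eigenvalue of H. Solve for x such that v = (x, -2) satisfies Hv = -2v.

7

We need (H + 2I)v = 0.
H + 2I = [[-18, -63], [6, 21]].
Row 1: (-18)·x + (-63)·-2 = 0
Row 2: (6)·x + (21)·-2 = 0
Solving gives x = 7.
Check: H·(7, -2) = (-14, 4) = -2·(7, -2).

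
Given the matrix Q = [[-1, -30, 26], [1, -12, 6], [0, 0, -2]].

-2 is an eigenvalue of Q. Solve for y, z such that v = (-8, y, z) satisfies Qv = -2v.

We need (Q + 2I)v = 0.
Q + 2I = [[1, -30, 26], [1, -10, 6], [0, 0, 0]].
Row 1: (1)·-8 + (-30)·y + (26)·z = 0
Row 2: (1)·-8 + (-10)·y + (6)·z = 0
Row 3: (0)·-8 + (0)·y + (0)·z = 0
Solving gives y = -2, z = -2.
Check: Q·(-8, -2, -2) = (16, 4, 4) = -2·(-8, -2, -2).

-2, -2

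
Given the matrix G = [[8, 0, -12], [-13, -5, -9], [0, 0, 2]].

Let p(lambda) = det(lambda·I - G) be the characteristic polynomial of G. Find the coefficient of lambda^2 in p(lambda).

-5

The coefficient of lambda^2 of det(lambda·I - G) is −trace(G).
trace(G) = (8) + (-5) + (2) = 5, so the coefficient is -5.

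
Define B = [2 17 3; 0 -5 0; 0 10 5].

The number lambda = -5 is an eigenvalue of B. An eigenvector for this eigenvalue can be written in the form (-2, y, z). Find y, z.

1, -1

We need (B + 5I)v = 0.
B + 5I = [[7, 17, 3], [0, 0, 0], [0, 10, 10]].
Row 1: (7)·-2 + (17)·y + (3)·z = 0
Row 2: (0)·-2 + (0)·y + (0)·z = 0
Row 3: (0)·-2 + (10)·y + (10)·z = 0
Solving gives y = 1, z = -1.
Check: B·(-2, 1, -1) = (10, -5, 5) = -5·(-2, 1, -1).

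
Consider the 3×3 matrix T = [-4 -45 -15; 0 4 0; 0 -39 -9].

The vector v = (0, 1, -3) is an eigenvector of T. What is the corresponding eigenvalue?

4

Compute Tv: T·(0, 1, -3) = (0, 4, -12).
Since Tv = λv, compare component 2: 4 = λ·1, so λ = 4.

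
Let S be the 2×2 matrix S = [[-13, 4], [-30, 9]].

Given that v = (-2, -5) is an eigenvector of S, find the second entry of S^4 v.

-405

First find the eigenvalue: Sv = (6, 15) = -3·(-2, -5), so λ = -3.
Then S^4 v = λ^4·v = (-3)^4·(-2, -5) = 81·(-2, -5) = (-162, -405).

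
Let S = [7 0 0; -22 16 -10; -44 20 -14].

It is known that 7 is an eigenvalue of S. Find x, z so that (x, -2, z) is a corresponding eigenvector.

1, -4

We need (S - 7I)v = 0.
S - 7I = [[0, 0, 0], [-22, 9, -10], [-44, 20, -21]].
Row 1: (0)·x + (0)·-2 + (0)·z = 0
Row 2: (-22)·x + (9)·-2 + (-10)·z = 0
Row 3: (-44)·x + (20)·-2 + (-21)·z = 0
Solving gives x = 1, z = -4.
Check: S·(1, -2, -4) = (7, -14, -28) = 7·(1, -2, -4).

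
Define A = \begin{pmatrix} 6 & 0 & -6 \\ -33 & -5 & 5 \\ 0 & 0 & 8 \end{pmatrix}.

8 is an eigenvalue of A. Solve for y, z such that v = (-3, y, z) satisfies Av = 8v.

We need (A - 8I)v = 0.
A - 8I = [[-2, 0, -6], [-33, -13, 5], [0, 0, 0]].
Row 1: (-2)·-3 + (0)·y + (-6)·z = 0
Row 2: (-33)·-3 + (-13)·y + (5)·z = 0
Row 3: (0)·-3 + (0)·y + (0)·z = 0
Solving gives y = 8, z = 1.
Check: A·(-3, 8, 1) = (-24, 64, 8) = 8·(-3, 8, 1).

8, 1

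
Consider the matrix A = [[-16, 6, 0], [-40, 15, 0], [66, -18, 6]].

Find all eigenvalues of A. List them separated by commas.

Compute the characteristic polynomial p(λ) = det(λI - A).
Cofactor expansion gives p(λ) = λ^3 - 5λ^2 - 6λ.
Since p(6) = 0, λ = 6 is a root.
Dividing by (λ - 6) leaves λ^2 + λ.
The quadratic factors as (λ + 1)·λ.
Eigenvalues: -1, 0, 6.

-1, 0, 6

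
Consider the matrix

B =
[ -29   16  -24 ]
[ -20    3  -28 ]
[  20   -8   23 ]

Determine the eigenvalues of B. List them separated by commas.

-9, -5, 11

Compute the characteristic polynomial p(λ) = det(λI - B).
Expanding the 3×3 determinant: p(λ) = λ^3 + 3λ^2 - 109λ - 495.
Since p(-9) = 0, λ = -9 is a root.
Factor out (λ + 9): p(λ) = (λ + 9)·(λ^2 - 6λ - 55).
The quadratic factors as (λ + 5)·(λ - 11).
Eigenvalues: -9, -5, 11.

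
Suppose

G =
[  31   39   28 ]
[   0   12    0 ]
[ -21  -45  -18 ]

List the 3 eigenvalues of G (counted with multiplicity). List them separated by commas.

3, 10, 12

Compute the characteristic polynomial p(μ) = det(μI - G).
Cofactor expansion gives p(μ) = μ^3 - 25μ^2 + 186μ - 360.
Since p(3) = 0, μ = 3 is a root.
Factor out (μ - 3): p(μ) = (μ - 3)·(μ^2 - 22μ + 120).
The quadratic factors as (μ - 10)·(μ - 12).
Eigenvalues: 3, 10, 12.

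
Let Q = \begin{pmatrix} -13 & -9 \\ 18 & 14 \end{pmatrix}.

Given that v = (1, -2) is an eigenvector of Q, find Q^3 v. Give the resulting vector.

(125, -250)

First find the eigenvalue: Qv = (5, -10) = 5·(1, -2), so λ = 5.
Then Q^3 v = λ^3·v = 5^3·(1, -2) = 125·(1, -2) = (125, -250).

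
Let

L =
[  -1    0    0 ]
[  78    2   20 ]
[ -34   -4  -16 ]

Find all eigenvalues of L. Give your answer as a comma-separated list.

-8, -6, -1

Set up det(tI - L) = 0.
Expanding along the first row, p(t) = t^3 + 15t^2 + 62t + 48.
Since p(-8) = 0, t = -8 is a root.
Factor out (t + 8): p(t) = (t + 8)·(t^2 + 7t + 6).
The quadratic factors as (t + 6)·(t + 1).
Eigenvalues: -8, -6, -1.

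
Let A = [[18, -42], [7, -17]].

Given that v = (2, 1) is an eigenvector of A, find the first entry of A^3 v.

First find the eigenvalue: Av = (-6, -3) = -3·(2, 1), so λ = -3.
Then A^3 v = λ^3·v = (-3)^3·(2, 1) = -27·(2, 1) = (-54, -27).

-54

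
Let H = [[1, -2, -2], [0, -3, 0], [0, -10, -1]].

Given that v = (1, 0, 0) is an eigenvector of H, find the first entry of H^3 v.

1

First find the eigenvalue: Hv = (1, 0, 0) = 1·(1, 0, 0), so λ = 1.
Then H^3 v = λ^3·v = 1^3·(1, 0, 0) = 1·(1, 0, 0) = (1, 0, 0).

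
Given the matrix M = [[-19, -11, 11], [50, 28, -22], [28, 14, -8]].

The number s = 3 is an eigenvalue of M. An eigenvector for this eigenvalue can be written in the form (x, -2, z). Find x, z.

1, 0

We need (M - 3I)v = 0.
M - 3I = [[-22, -11, 11], [50, 25, -22], [28, 14, -11]].
Row 1: (-22)·x + (-11)·-2 + (11)·z = 0
Row 2: (50)·x + (25)·-2 + (-22)·z = 0
Row 3: (28)·x + (14)·-2 + (-11)·z = 0
Solving gives x = 1, z = 0.
Check: M·(1, -2, 0) = (3, -6, 0) = 3·(1, -2, 0).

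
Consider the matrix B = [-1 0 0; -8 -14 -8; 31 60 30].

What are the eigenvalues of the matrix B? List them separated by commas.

The characteristic polynomial is p(μ) = det(μI - B).
Cofactor expansion gives p(μ) = μ^3 - 15μ^2 + 44μ + 60.
Since p(10) = 0, μ = 10 is a root.
Dividing by (μ - 10) leaves μ^2 - 5μ - 6.
The quadratic factors as (μ + 1)·(μ - 6).
Eigenvalues: -1, 6, 10.

-1, 6, 10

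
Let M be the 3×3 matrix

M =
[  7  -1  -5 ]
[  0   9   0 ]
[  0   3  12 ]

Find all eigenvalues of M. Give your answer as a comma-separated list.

The characteristic polynomial is p(μ) = det(μI - M).
Cofactor expansion gives p(μ) = μ^3 - 28μ^2 + 255μ - 756.
Try μ = 7: p(7) = 0, so 7 is a root.
Dividing by (μ - 7) leaves μ^2 - 21μ + 108.
The quadratic factors as (μ - 9)·(μ - 12).
Eigenvalues: 7, 9, 12.

7, 9, 12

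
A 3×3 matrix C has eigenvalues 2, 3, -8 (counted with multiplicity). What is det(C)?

-48

det(C) is the product of the eigenvalues: (2) · (3) · (-8) = -48.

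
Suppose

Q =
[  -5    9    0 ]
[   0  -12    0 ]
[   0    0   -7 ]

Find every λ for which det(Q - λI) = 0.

Q is upper triangular, so its eigenvalues are the diagonal entries.
Diagonal: -5, -12, -7.

-12, -7, -5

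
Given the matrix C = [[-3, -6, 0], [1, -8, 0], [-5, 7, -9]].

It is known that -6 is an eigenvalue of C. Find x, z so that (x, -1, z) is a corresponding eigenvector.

-2, 1

We need (C + 6I)v = 0.
C + 6I = [[3, -6, 0], [1, -2, 0], [-5, 7, -3]].
Row 1: (3)·x + (-6)·-1 + (0)·z = 0
Row 2: (1)·x + (-2)·-1 + (0)·z = 0
Row 3: (-5)·x + (7)·-1 + (-3)·z = 0
Solving gives x = -2, z = 1.
Check: C·(-2, -1, 1) = (12, 6, -6) = -6·(-2, -1, 1).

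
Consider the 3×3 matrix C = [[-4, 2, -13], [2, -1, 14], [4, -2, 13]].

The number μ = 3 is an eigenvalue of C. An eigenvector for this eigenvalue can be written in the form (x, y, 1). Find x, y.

-1, 3

We need (C - 3I)v = 0.
C - 3I = [[-7, 2, -13], [2, -4, 14], [4, -2, 10]].
Row 1: (-7)·x + (2)·y + (-13)·1 = 0
Row 2: (2)·x + (-4)·y + (14)·1 = 0
Row 3: (4)·x + (-2)·y + (10)·1 = 0
Solving gives x = -1, y = 3.
Check: C·(-1, 3, 1) = (-3, 9, 3) = 3·(-1, 3, 1).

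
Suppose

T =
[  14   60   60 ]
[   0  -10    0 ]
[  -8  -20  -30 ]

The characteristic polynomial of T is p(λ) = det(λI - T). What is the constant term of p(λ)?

600

p(λ) = λ^3 + 26λ^2 + 220λ + 600.
The constant term is 600.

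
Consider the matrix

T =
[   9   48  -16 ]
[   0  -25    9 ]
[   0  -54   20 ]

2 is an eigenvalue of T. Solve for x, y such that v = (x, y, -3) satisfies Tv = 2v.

0, -1

We need (T - 2I)v = 0.
T - 2I = [[7, 48, -16], [0, -27, 9], [0, -54, 18]].
Row 1: (7)·x + (48)·y + (-16)·-3 = 0
Row 2: (0)·x + (-27)·y + (9)·-3 = 0
Row 3: (0)·x + (-54)·y + (18)·-3 = 0
Solving gives x = 0, y = -1.
Check: T·(0, -1, -3) = (0, -2, -6) = 2·(0, -1, -3).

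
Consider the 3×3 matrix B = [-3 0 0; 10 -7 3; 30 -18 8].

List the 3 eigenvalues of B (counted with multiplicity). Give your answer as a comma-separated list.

The characteristic polynomial is p(lambda) = det(lambda·I - B).
Expanding the 3×3 determinant: p(lambda) = lambda^3 + 2·lambda^2 - 5·lambda - 6.
Rational-root test: lambda = 2 gives p(2) = 0.
Dividing by (lambda - 2) leaves lambda^2 + 4·lambda + 3.
The quadratic factors as (lambda + 3)·(lambda + 1).
Eigenvalues: -3, -1, 2.

-3, -1, 2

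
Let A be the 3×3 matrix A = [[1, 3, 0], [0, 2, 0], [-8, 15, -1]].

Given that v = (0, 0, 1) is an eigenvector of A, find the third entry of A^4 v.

1

First find the eigenvalue: Av = (0, 0, -1) = -1·(0, 0, 1), so λ = -1.
Then A^4 v = λ^4·v = (-1)^4·(0, 0, 1) = 1·(0, 0, 1) = (0, 0, 1).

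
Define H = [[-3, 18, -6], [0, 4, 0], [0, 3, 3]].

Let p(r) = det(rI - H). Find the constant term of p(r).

36

p(r) = r^3 - 4r^2 - 9r + 36.
The constant term is 36.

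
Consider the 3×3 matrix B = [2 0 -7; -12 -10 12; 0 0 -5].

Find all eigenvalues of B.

Set up det(sI - B) = 0.
Expanding along the first row, p(s) = s^3 + 13s^2 + 20s - 100.
Since p(2) = 0, s = 2 is a root.
Dividing by (s - 2) leaves s^2 + 15s + 50.
The quadratic factors as (s + 10)·(s + 5).
Eigenvalues: -10, -5, 2.

-10, -5, 2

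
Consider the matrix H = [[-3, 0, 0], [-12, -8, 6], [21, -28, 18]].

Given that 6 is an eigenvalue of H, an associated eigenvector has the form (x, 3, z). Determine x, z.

0, 7

We need (H - 6I)v = 0.
H - 6I = [[-9, 0, 0], [-12, -14, 6], [21, -28, 12]].
Row 1: (-9)·x + (0)·3 + (0)·z = 0
Row 2: (-12)·x + (-14)·3 + (6)·z = 0
Row 3: (21)·x + (-28)·3 + (12)·z = 0
Solving gives x = 0, z = 7.
Check: H·(0, 3, 7) = (0, 18, 42) = 6·(0, 3, 7).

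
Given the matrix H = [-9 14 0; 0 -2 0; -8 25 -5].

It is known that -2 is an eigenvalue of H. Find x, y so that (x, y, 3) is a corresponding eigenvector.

2, 1

We need (H + 2I)v = 0.
H + 2I = [[-7, 14, 0], [0, 0, 0], [-8, 25, -3]].
Row 1: (-7)·x + (14)·y + (0)·3 = 0
Row 2: (0)·x + (0)·y + (0)·3 = 0
Row 3: (-8)·x + (25)·y + (-3)·3 = 0
Solving gives x = 2, y = 1.
Check: H·(2, 1, 3) = (-4, -2, -6) = -2·(2, 1, 3).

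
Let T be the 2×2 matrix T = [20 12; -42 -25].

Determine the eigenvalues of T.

-4, -1

det(T - λI) = (20 - λ)(-25 - λ) - (12)·(-42) = λ^2 + 5λ + 4.
This factors as (λ + 4)·(λ + 1) = 0.
Eigenvalues: -4, -1.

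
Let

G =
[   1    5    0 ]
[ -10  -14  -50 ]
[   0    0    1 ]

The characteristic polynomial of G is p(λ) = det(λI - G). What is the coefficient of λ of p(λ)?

p(λ) = λ^3 + 12λ^2 + 23λ - 36.
The coefficient of λ is 23.

23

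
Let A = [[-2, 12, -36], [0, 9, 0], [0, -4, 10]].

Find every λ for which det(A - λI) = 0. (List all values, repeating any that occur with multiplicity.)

-2, 9, 10

Compute the characteristic polynomial p(r) = det(rI - A).
Cofactor expansion gives p(r) = r^3 - 17r^2 + 52r + 180.
Since p(-2) = 0, r = -2 is a root.
Factor out (r + 2): p(r) = (r + 2)·(r^2 - 19r + 90).
The quadratic factors as (r - 9)·(r - 10).
Eigenvalues: -2, 9, 10.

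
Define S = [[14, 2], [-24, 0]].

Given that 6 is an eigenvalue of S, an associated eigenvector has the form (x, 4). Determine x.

We need (S - 6I)v = 0.
S - 6I = [[8, 2], [-24, -6]].
Row 1: (8)·x + (2)·4 = 0
Row 2: (-24)·x + (-6)·4 = 0
Solving gives x = -1.
Check: S·(-1, 4) = (-6, 24) = 6·(-1, 4).

-1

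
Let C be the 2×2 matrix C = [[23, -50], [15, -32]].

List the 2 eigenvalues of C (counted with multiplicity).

det(C - lambda·I) = (23 - lambda)(-32 - lambda) - (-50)·(15) = lambda^2 + 9·lambda + 14.
This factors as (lambda + 7)·(lambda + 2) = 0.
Eigenvalues: -7, -2.

-7, -2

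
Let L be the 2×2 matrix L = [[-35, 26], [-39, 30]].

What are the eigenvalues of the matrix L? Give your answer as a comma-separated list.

-9, 4

det(L - sI) = (-35 - s)(30 - s) - (26)·(-39) = s^2 + 5s - 36.
This factors as (s + 9)·(s - 4) = 0.
Eigenvalues: -9, 4.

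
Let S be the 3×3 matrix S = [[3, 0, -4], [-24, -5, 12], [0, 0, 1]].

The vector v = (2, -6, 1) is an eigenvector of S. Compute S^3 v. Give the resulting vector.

First find the eigenvalue: Sv = (2, -6, 1) = 1·(2, -6, 1), so λ = 1.
Then S^3 v = λ^3·v = 1^3·(2, -6, 1) = 1·(2, -6, 1) = (2, -6, 1).

(2, -6, 1)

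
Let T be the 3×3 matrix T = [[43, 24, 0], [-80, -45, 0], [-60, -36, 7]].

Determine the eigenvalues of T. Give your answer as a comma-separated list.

Set up det(rI - T) = 0.
Expanding along the first row, p(r) = r^3 - 5r^2 - 29r + 105.
Rational-root test: r = 7 gives p(7) = 0.
Factor out (r - 7): p(r) = (r - 7)·(r^2 + 2r - 15).
The quadratic factors as (r + 5)·(r - 3).
Eigenvalues: -5, 3, 7.

-5, 3, 7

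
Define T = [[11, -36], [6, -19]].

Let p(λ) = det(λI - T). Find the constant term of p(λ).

7

p(λ) = λ^2 + 8λ + 7.
The constant term is 7.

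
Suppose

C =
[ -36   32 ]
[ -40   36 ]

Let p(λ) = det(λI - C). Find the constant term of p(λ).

-16

p(λ) = λ^2 - 16.
The constant term is -16.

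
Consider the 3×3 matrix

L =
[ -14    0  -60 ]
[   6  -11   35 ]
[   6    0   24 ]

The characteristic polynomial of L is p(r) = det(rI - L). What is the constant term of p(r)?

p(r) = r^3 + r^2 - 86r + 264.
The constant term is 264.

264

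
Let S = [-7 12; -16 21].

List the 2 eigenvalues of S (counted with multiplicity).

det(S - sI) = (-7 - s)(21 - s) - (12)·(-16) = s^2 - 14s + 45.
This factors as (s - 5)·(s - 9) = 0.
Eigenvalues: 5, 9.

5, 9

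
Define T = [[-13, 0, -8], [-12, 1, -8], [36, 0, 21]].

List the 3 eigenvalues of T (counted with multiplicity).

The characteristic polynomial is p(t) = det(tI - T).
Cofactor expansion gives p(t) = t^3 - 9t^2 + 23t - 15.
Since p(1) = 0, t = 1 is a root.
Dividing by (t - 1) leaves t^2 - 8t + 15.
The quadratic factors as (t - 3)·(t - 5).
Eigenvalues: 1, 3, 5.

1, 3, 5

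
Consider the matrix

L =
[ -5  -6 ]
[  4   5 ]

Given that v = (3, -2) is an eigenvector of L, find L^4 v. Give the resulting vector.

(3, -2)

First find the eigenvalue: Lv = (-3, 2) = -1·(3, -2), so λ = -1.
Then L^4 v = λ^4·v = (-1)^4·(3, -2) = 1·(3, -2) = (3, -2).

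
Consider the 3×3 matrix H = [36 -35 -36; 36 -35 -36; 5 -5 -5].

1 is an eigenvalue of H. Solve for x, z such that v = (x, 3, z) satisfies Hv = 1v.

3, 0

We need (H - 1I)v = 0.
H - 1I = [[35, -35, -36], [36, -36, -36], [5, -5, -6]].
Row 1: (35)·x + (-35)·3 + (-36)·z = 0
Row 2: (36)·x + (-36)·3 + (-36)·z = 0
Row 3: (5)·x + (-5)·3 + (-6)·z = 0
Solving gives x = 3, z = 0.
Check: H·(3, 3, 0) = (3, 3, 0) = 1·(3, 3, 0).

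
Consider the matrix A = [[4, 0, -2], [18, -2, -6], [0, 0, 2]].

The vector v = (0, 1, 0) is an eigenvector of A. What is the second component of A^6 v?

64

First find the eigenvalue: Av = (0, -2, 0) = -2·(0, 1, 0), so λ = -2.
Then A^6 v = λ^6·v = (-2)^6·(0, 1, 0) = 64·(0, 1, 0) = (0, 64, 0).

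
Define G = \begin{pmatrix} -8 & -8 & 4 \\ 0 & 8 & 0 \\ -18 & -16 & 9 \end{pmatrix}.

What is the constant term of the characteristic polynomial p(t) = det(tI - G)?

p(0) = det(0·I − G) = det(−G) = (−1)^3·det(G).
det(G) = 0, so p(0) = 0.

0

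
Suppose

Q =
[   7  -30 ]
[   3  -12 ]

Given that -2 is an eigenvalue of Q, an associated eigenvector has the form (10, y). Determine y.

We need (Q + 2I)v = 0.
Q + 2I = [[9, -30], [3, -10]].
Row 1: (9)·10 + (-30)·y = 0
Row 2: (3)·10 + (-10)·y = 0
Solving gives y = 3.
Check: Q·(10, 3) = (-20, -6) = -2·(10, 3).

3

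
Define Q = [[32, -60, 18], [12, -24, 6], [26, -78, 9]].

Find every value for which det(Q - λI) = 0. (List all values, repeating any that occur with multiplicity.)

-4, 9, 12

Compute the characteristic polynomial p(λ) = det(λI - Q).
Expanding along the first row, p(λ) = λ^3 - 17λ^2 + 24λ + 432.
Try λ = -4: p(-4) = 0, so -4 is a root.
Dividing by (λ + 4) leaves λ^2 - 21λ + 108.
The quadratic factors as (λ - 9)·(λ - 12).
Eigenvalues: -4, 9, 12.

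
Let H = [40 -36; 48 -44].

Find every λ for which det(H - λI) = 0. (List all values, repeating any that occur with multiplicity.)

det(H - λI) = (40 - λ)(-44 - λ) - (-36)·(48) = λ^2 + 4λ - 32.
This factors as (λ + 8)·(λ - 4) = 0.
Eigenvalues: -8, 4.

-8, 4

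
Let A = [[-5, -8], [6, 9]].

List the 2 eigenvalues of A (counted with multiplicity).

1, 3

det(A - μI) = (-5 - μ)(9 - μ) - (-8)·(6) = μ^2 - 4μ + 3.
This factors as (μ - 1)·(μ - 3) = 0.
Eigenvalues: 1, 3.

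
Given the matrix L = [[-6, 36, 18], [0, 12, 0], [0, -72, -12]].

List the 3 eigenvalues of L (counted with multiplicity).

Set up det(lambda·I - L) = 0.
Expanding along the first row, p(lambda) = lambda^3 + 6·lambda^2 - 144·lambda - 864.
Since p(-6) = 0, lambda = -6 is a root.
Factor out (lambda + 6): p(lambda) = (lambda + 6)·(lambda^2 - 144).
The quadratic factors as (lambda + 12)·(lambda - 12).
Eigenvalues: -12, -6, 12.

-12, -6, 12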